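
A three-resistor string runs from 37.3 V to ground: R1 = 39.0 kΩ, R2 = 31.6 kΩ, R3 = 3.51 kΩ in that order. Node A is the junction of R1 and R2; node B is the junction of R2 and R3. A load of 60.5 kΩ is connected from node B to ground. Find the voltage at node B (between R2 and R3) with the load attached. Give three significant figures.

V ≈ 1.67 V

At node B, R3 is in parallel with the load: R3‖R_L = 3.318 kΩ.
Below node A the resistance is R2 + (R3‖R_L) = 34.92 kΩ, so V_A = 37.3 × 34.92/73.92 = 17.62 V.
Then V_B = V_A × (R3‖R_L)/(R2 + R3‖R_L) = 17.62 × 3.318/34.92 = 1.67 V.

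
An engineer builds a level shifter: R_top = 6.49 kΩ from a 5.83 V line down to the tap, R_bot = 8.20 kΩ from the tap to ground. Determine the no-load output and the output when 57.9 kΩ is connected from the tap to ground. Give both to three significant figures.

Open-circuit: V = 5.83 × 8.20/(6.49 + 8.20) = 3.25 V.
With the load, R_bot becomes R_bot‖R_L = 7.183 kΩ, so V = 5.83 × 7.183/13.67 = 3.06 V.

Unloaded: 3.25 V; loaded: 3.06 V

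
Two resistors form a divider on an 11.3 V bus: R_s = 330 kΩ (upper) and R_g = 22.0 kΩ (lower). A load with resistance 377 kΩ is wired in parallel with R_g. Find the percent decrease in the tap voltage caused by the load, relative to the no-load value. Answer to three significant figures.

5.19 %

The divider's output (Thévenin) resistance is R_s‖R_g = 20.62 kΩ.
Fractional drop under load = R_th/(R_th + R_L) = 20.62 / (20.62 + 377) = 0.05187.
So the output falls by 5.19 %.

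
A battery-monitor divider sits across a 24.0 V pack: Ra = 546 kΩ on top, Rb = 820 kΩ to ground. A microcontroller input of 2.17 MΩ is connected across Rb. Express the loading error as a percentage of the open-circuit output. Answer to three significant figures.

The divider's output (Thévenin) resistance is Ra‖Rb = 327.8 kΩ.
Fractional drop under load = R_th/(R_th + R_L) = 327.8 / (327.8 + 2170) = 0.1312.
So the output falls by 13.1 %.

13.1 %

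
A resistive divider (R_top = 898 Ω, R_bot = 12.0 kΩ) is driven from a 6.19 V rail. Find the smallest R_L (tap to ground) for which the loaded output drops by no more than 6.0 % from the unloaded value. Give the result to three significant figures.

R_L(min) ≈ 13.1 kΩ

Output resistance R_th = R_top‖R_bot = (898 × 12000)/12900 = 835.5 Ω.
The fractional drop is R_th/(R_th + R_L); requiring this ≤ 0.0600 gives R_L ≥ R_th(1/0.0600 − 1) = 835.5 × 15.67 = 13.1 kΩ.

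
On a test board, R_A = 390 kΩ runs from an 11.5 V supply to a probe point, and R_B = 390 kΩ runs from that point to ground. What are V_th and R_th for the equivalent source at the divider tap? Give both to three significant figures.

V_th is the open-circuit tap voltage: 11.5 × 390/(390 + 390) = 5.75 V.
With the supply zeroed, R_A and R_B appear in parallel from the tap: R_th = R_A‖R_B = (390 × 390)/780.0 = 195 kΩ.

V_th = 5.75 V, R_th = 195 kΩ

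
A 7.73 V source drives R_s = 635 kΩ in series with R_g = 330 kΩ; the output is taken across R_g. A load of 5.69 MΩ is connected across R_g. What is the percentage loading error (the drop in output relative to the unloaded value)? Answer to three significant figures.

3.68 %

The divider's output (Thévenin) resistance is R_s‖R_g = 217.2 kΩ.
Fractional drop under load = R_th/(R_th + R_L) = 217.2 / (217.2 + 5690) = 0.03676.
So the output falls by 3.68 %.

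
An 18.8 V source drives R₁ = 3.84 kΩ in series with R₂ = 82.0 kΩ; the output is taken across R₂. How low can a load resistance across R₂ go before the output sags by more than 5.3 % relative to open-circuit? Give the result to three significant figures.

Output resistance R_th = R₁‖R₂ = (3.84 × 82.0)/85.84 = 3.668 kΩ.
The fractional drop is R_th/(R_th + R_L); requiring this ≤ 0.0530 gives R_L ≥ R_th(1/0.0530 − 1) = 3.668 × 17.87 = 65.5 kΩ.

R_L(min) ≈ 65.5 kΩ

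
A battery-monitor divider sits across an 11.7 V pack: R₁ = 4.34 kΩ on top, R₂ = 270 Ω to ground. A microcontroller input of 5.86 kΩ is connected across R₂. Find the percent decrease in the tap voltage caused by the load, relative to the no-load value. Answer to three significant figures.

The divider's output (Thévenin) resistance is R₁‖R₂ = 254.2 Ω.
Fractional drop under load = R_th/(R_th + R_L) = 254.2 / (254.2 + 5860) = 0.04157.
So the output falls by 4.16 %.

4.16 %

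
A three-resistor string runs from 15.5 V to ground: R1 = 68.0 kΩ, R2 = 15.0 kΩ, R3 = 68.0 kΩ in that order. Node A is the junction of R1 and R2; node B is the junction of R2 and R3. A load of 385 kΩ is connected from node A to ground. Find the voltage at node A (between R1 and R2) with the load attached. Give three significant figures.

Below node A the series string R2+R3 = 83.00 kΩ sits in parallel with the 385 kΩ load: 68.28 kΩ.
V_A = 15.5 × 68.28/(68.0 + 68.28) = 7.77 V.

V ≈ 7.77 V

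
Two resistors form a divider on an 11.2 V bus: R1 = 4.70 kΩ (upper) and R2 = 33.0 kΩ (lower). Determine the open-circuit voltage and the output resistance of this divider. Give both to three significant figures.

V_th is the open-circuit tap voltage: 11.2 × 33.0/(4.70 + 33.0) = 9.80 V.
With the supply zeroed, R1 and R2 appear in parallel from the tap: R_th = R1‖R2 = (4.70 × 33.0)/37.70 = 4.11 kΩ.

V_th = 9.80 V, R_th = 4.11 kΩ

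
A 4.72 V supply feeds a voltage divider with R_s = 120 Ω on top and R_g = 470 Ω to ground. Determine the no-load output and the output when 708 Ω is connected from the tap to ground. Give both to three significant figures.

Unloaded: 3.76 V; loaded: 3.31 V

Open-circuit: V = 4.72 × 470/(120 + 470) = 3.76 V.
With the load, R_g becomes R_g‖R_L = 282.5 Ω, so V = 4.72 × 282.5/402.5 = 3.31 V.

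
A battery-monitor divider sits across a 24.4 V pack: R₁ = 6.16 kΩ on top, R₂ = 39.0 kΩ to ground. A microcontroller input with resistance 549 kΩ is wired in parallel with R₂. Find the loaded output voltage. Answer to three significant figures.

V_out ≈ 20.9 V

The load sits in parallel with R₂: R₂‖R_L = (39.0 × 549) / (39.0 + 549) = 36.41 kΩ.
V_out = 24.4 × 36.41 / (6.16 + 36.41) = 24.4 × 36.41/42.57 = 20.9 V.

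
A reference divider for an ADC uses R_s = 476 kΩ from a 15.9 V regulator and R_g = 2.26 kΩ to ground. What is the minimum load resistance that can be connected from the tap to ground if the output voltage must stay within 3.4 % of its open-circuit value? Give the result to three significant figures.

Output resistance R_th = R_s‖R_g = (476 × 2.26)/478.3 = 2.249 kΩ.
The fractional drop is R_th/(R_th + R_L); requiring this ≤ 0.0340 gives R_L ≥ R_th(1/0.0340 − 1) = 2.249 × 28.41 = 63.9 kΩ.

R_L(min) ≈ 63.9 kΩ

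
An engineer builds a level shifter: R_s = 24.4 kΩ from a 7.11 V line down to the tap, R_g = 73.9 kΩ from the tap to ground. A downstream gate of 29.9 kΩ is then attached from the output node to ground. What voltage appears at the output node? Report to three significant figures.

V_out ≈ 3.31 V

The load sits in parallel with R_g: R_g‖R_L = (73.9 × 29.9) / (73.9 + 29.9) = 21.29 kΩ.
V_out = 7.11 × 21.29 / (24.4 + 21.29) = 7.11 × 21.29/45.69 = 3.31 V.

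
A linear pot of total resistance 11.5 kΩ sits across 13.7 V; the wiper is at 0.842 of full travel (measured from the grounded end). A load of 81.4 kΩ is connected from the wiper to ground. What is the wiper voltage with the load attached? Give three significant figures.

The wiper splits the pot into (1−α)R = 1.817 kΩ above and αR = 9.683 kΩ below.
Lower section ‖ load = 8.654 kΩ.
V_wiper = 13.7 × 8.654/(1.817 + 8.654) = 11.3 V.

V ≈ 11.3 V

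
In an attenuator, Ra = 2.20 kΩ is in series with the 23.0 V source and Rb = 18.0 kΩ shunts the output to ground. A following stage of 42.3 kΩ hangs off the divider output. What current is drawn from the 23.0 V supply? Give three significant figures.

Rb‖R_L = 12.63 kΩ, so the source sees Ra + Rb‖R_L = 14.83 kΩ.
I = 23.0 V / 14.83 kΩ = 1.55 mA.

I ≈ 1.55 mA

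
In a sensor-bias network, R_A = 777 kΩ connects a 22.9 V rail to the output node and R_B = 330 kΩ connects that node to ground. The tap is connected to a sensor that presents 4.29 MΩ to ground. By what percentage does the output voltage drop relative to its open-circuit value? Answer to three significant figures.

5.12 %

The divider's output (Thévenin) resistance is R_A‖R_B = 231.6 kΩ.
Fractional drop under load = R_th/(R_th + R_L) = 231.6 / (231.6 + 4290) = 0.05123.
So the output falls by 5.12 %.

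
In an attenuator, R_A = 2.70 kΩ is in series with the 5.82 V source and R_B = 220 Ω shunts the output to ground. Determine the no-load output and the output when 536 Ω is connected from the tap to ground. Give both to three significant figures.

Unloaded: 0.438 V; loaded: 0.318 V

Open-circuit: V = 5.82 × 220/(2700 + 220) = 0.438 V.
With the load, R_B becomes R_B‖R_L = 156.0 Ω, so V = 5.82 × 156.0/2856 = 0.318 V.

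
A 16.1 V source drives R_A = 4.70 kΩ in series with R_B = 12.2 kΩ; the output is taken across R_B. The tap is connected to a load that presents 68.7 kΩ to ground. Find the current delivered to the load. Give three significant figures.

I_L ≈ 0.161 mA

R_B‖R_L = 10.36 kΩ; V_out = 16.1 × 10.36/15.06 = 11.08 V.
I_L = V_out / R_L = 11.08 / 68.7 kΩ = 0.161 mA.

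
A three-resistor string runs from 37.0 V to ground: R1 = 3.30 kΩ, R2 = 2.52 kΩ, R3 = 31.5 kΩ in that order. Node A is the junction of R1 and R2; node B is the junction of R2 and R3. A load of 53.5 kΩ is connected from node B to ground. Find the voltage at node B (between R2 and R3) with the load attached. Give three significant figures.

At node B, R3 is in parallel with the load: R3‖R_L = 19.83 kΩ.
Below node A the resistance is R2 + (R3‖R_L) = 22.35 kΩ, so V_A = 37.0 × 22.35/25.65 = 32.24 V.
Then V_B = V_A × (R3‖R_L)/(R2 + R3‖R_L) = 32.24 × 19.83/22.35 = 28.6 V.

V ≈ 28.6 V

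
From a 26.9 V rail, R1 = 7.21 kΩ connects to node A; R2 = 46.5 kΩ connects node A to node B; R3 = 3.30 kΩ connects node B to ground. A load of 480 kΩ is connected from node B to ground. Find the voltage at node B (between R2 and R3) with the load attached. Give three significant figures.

V ≈ 1.55 V

At node B, R3 is in parallel with the load: R3‖R_L = 3.277 kΩ.
Below node A the resistance is R2 + (R3‖R_L) = 49.78 kΩ, so V_A = 26.9 × 49.78/56.99 = 23.50 V.
Then V_B = V_A × (R3‖R_L)/(R2 + R3‖R_L) = 23.50 × 3.277/49.78 = 1.55 V.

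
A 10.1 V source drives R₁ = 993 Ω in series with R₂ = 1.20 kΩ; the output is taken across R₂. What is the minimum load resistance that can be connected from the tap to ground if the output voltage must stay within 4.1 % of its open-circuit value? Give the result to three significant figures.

Output resistance R_th = R₁‖R₂ = (993 × 1200)/2193 = 543.4 Ω.
The fractional drop is R_th/(R_th + R_L); requiring this ≤ 0.0410 gives R_L ≥ R_th(1/0.0410 − 1) = 543.4 × 23.39 = 12.7 kΩ.

R_L(min) ≈ 12.7 kΩ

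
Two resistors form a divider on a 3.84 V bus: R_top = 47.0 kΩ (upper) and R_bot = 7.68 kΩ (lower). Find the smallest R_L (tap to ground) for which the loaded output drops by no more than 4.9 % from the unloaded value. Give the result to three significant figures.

Output resistance R_th = R_top‖R_bot = (47.0 × 7.68)/54.68 = 6.601 kΩ.
The fractional drop is R_th/(R_th + R_L); requiring this ≤ 0.0490 gives R_L ≥ R_th(1/0.0490 − 1) = 6.601 × 19.41 = 128 kΩ.

R_L(min) ≈ 128 kΩ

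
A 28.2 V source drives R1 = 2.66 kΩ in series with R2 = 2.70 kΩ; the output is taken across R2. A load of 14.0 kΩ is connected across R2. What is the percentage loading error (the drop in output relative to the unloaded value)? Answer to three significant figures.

The divider's output (Thévenin) resistance is R1‖R2 = 1.340 kΩ.
Fractional drop under load = R_th/(R_th + R_L) = 1.340 / (1.340 + 14.0) = 0.08735.
So the output falls by 8.73 %.

8.73 %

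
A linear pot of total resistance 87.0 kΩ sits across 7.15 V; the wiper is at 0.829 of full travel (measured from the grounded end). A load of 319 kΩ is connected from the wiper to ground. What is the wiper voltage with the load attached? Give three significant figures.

V ≈ 5.71 V

The wiper splits the pot into (1−α)R = 14.88 kΩ above and αR = 72.12 kΩ below.
Lower section ‖ load = 58.82 kΩ.
V_wiper = 7.15 × 58.82/(14.88 + 58.82) = 5.71 V.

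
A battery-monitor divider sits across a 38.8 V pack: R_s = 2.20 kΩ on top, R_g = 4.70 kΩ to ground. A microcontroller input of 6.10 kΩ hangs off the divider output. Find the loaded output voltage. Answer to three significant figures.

The load sits in parallel with R_g: R_g‖R_L = (4.70 × 6.10) / (4.70 + 6.10) = 2.655 kΩ.
V_out = 38.8 × 2.655 / (2.20 + 2.655) = 38.8 × 2.655/4.855 = 21.2 V.

V_out ≈ 21.2 V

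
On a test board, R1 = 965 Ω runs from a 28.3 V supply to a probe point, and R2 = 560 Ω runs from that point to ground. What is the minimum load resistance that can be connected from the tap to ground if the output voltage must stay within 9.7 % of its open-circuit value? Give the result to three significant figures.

Output resistance R_th = R1‖R2 = (965 × 560)/1525 = 354.4 Ω.
The fractional drop is R_th/(R_th + R_L); requiring this ≤ 0.0970 gives R_L ≥ R_th(1/0.0970 − 1) = 354.4 × 9.309 = 3.30 kΩ.

R_L(min) ≈ 3.30 kΩ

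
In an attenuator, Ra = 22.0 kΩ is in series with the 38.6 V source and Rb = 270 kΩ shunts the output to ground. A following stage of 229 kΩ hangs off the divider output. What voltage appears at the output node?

The load sits in parallel with Rb: Rb‖R_L = (270 × 229) / (270 + 229) = 123.9 kΩ.
V_out = 38.6 × 123.9 / (22.0 + 123.9) = 38.6 × 123.9/145.9 = 32.8 V.

V_out ≈ 32.8 V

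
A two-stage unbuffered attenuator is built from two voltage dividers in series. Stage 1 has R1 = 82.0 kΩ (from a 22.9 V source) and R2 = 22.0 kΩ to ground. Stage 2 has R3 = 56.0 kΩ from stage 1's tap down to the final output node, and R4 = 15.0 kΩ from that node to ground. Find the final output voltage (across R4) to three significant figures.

V_out ≈ 0.822 V

Stage 2 presents R3+R4 = 71.00 kΩ as a load on stage 1's tap.
Stage 1's lower leg becomes R2‖(R3+R4) = 16.80 kΩ, so V_mid = 22.9 × 16.80/98.80 = 3.893 V.
Stage 2 is itself unloaded: V_out = V_mid × R4/(R3+R4) = 3.893 × 15.0/71.00 = 0.822 V.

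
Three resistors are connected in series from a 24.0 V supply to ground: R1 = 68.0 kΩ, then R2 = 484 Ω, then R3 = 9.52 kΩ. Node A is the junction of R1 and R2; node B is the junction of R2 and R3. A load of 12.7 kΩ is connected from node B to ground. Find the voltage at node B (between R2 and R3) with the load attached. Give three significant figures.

At node B, R3 is in parallel with the load: R3‖R_L = 5441 Ω.
Below node A the resistance is R2 + (R3‖R_L) = 5925 Ω, so V_A = 24.0 × 5925/73930 = 1.924 V.
Then V_B = V_A × (R3‖R_L)/(R2 + R3‖R_L) = 1.924 × 5441/5925 = 1.77 V.

V ≈ 1.77 V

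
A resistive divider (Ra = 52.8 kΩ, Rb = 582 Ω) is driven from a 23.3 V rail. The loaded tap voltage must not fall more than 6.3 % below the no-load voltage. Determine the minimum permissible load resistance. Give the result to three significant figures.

Output resistance R_th = Ra‖Rb = (52800 × 582)/53380 = 575.7 Ω.
The fractional drop is R_th/(R_th + R_L); requiring this ≤ 0.0630 gives R_L ≥ R_th(1/0.0630 − 1) = 575.7 × 14.87 = 8.56 kΩ.

R_L(min) ≈ 8.56 kΩ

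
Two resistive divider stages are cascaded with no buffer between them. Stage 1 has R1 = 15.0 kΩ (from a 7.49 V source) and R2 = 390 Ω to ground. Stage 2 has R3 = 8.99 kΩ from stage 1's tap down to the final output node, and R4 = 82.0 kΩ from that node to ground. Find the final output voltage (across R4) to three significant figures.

V_out ≈ 0.170 V

Stage 2 presents R3+R4 = 90990 Ω as a load on stage 1's tap.
Stage 1's lower leg becomes R2‖(R3+R4) = 388.3 Ω, so V_mid = 7.49 × 388.3/15390 = 0.1890 V.
Stage 2 is itself unloaded: V_out = V_mid × R4/(R3+R4) = 0.1890 × 82000/90990 = 0.170 V.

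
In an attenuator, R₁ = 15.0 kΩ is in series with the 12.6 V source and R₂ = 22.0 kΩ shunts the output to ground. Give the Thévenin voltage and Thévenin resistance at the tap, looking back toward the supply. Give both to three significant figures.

V_th = 7.49 V, R_th = 8.92 kΩ

V_th is the open-circuit tap voltage: 12.6 × 22.0/(15.0 + 22.0) = 7.49 V.
With the supply zeroed, R₁ and R₂ appear in parallel from the tap: R_th = R₁‖R₂ = (15.0 × 22.0)/37.00 = 8.92 kΩ.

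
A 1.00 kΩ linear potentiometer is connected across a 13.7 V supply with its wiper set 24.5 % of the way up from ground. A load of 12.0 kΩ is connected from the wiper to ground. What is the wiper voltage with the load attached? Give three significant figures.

V ≈ 3.31 V

The wiper splits the pot into (1−α)R = 755.0 Ω above and αR = 245.0 Ω below.
Lower section ‖ load = 240.1 Ω.
V_wiper = 13.7 × 240.1/(755.0 + 240.1) = 3.31 V.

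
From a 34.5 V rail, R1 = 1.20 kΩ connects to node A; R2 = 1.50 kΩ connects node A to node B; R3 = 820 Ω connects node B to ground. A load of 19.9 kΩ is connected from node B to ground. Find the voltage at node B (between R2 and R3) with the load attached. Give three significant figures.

At node B, R3 is in parallel with the load: R3‖R_L = 787.5 Ω.
Below node A the resistance is R2 + (R3‖R_L) = 2288 Ω, so V_A = 34.5 × 2288/3488 = 22.63 V.
Then V_B = V_A × (R3‖R_L)/(R2 + R3‖R_L) = 22.63 × 787.5/2288 = 7.79 V.

V ≈ 7.79 V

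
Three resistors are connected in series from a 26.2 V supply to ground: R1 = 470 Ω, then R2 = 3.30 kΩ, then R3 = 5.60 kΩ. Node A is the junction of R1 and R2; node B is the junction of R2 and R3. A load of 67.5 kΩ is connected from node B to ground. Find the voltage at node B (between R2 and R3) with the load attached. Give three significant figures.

V ≈ 15.2 V

At node B, R3 is in parallel with the load: R3‖R_L = 5171 Ω.
Below node A the resistance is R2 + (R3‖R_L) = 8471 Ω, so V_A = 26.2 × 8471/8941 = 24.82 V.
Then V_B = V_A × (R3‖R_L)/(R2 + R3‖R_L) = 24.82 × 5171/8471 = 15.2 V.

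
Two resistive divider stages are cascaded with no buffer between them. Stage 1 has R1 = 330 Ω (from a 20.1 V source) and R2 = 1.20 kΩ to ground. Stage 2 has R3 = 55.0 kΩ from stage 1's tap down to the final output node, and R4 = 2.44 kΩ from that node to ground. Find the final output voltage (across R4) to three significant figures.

V_out ≈ 0.667 V

Stage 2 presents R3+R4 = 57440 Ω as a load on stage 1's tap.
Stage 1's lower leg becomes R2‖(R3+R4) = 1175 Ω, so V_mid = 20.1 × 1175/1505 = 15.69 V.
Stage 2 is itself unloaded: V_out = V_mid × R4/(R3+R4) = 15.69 × 2440/57440 = 0.667 V.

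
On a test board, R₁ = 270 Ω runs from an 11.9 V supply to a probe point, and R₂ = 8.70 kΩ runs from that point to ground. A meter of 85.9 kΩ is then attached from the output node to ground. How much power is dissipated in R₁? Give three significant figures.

Total resistance from the source is R₁ + (R₂‖R_L) = 8170 Ω, so I = 11.9/8170 Ω = 1.457 mA.
P = I²·R₁ = (1.457 mA)² × 270 Ω = 0.573 mW.

P ≈ 0.573 mW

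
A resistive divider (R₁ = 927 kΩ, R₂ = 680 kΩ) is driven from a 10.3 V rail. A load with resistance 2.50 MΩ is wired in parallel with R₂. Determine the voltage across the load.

V_out ≈ 3.77 V

The load sits in parallel with R₂: R₂‖R_L = (680 × 2500) / (680 + 2500) = 534.6 kΩ.
V_out = 10.3 × 534.6 / (927 + 534.6) = 10.3 × 534.6/1462 = 3.77 V.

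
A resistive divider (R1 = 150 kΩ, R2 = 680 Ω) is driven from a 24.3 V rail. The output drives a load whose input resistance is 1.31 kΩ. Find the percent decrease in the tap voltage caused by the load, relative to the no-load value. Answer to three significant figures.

The divider's output (Thévenin) resistance is R1‖R2 = 676.9 Ω.
Fractional drop under load = R_th/(R_th + R_L) = 676.9 / (676.9 + 1310) = 0.3407.
So the output falls by 34.1 %.

34.1 %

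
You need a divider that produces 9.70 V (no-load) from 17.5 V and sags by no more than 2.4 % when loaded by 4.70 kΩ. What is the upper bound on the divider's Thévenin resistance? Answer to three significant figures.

Loading drop = R_th/(R_th + R_L) ≤ 0.0240, so R_th ≤ R_L · ε/(1−ε) = 4.70 kΩ × 0.0240/0.9760 = 116 Ω.
(Any R1, R2 with R2/(R1+R2) = 0.554 and R1‖R2 ≤ 116 Ω will meet the spec.)

R_th ≤ 116 Ω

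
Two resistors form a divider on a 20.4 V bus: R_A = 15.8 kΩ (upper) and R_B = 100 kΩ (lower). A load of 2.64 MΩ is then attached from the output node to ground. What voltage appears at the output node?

V_out ≈ 17.5 V

The load sits in parallel with R_B: R_B‖R_L = (100 × 2640) / (100 + 2640) = 96.35 kΩ.
V_out = 20.4 × 96.35 / (15.8 + 96.35) = 20.4 × 96.35/112.2 = 17.5 V.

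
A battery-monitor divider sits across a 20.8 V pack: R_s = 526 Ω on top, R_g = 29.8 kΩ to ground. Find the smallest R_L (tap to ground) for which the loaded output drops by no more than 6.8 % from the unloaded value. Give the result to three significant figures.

Output resistance R_th = R_s‖R_g = (526 × 29800)/30330 = 516.9 Ω.
The fractional drop is R_th/(R_th + R_L); requiring this ≤ 0.0680 gives R_L ≥ R_th(1/0.0680 − 1) = 516.9 × 13.71 = 7.08 kΩ.

R_L(min) ≈ 7.08 kΩ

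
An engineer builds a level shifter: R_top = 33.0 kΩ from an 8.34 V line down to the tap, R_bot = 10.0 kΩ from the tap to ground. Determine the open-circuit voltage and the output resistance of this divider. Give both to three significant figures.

V_th = 1.94 V, R_th = 7.67 kΩ

V_th is the open-circuit tap voltage: 8.34 × 10.0/(33.0 + 10.0) = 1.94 V.
With the supply zeroed, R_top and R_bot appear in parallel from the tap: R_th = R_top‖R_bot = (33.0 × 10.0)/43.00 = 7.67 kΩ.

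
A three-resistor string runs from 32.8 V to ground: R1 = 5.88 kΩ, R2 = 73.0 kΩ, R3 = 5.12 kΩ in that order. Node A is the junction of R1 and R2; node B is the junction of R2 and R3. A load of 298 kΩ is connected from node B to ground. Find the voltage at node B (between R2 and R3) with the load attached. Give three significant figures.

At node B, R3 is in parallel with the load: R3‖R_L = 5.034 kΩ.
Below node A the resistance is R2 + (R3‖R_L) = 78.03 kΩ, so V_A = 32.8 × 78.03/83.91 = 30.50 V.
Then V_B = V_A × (R3‖R_L)/(R2 + R3‖R_L) = 30.50 × 5.034/78.03 = 1.97 V.

V ≈ 1.97 V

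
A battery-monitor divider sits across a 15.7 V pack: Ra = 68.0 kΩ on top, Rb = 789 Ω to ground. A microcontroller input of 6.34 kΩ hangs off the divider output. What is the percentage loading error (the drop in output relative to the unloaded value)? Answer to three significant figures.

Unloaded V = 15.7 × 789/68790 = 0.18008 V.
Loaded: Rb‖R_L = 701.7 Ω, giving V = 15.7 × 701.7/68700 = 0.16035 V.
Drop = (0.18008 − 0.16035) / 0.18008 = 11.0 %.

11.0 %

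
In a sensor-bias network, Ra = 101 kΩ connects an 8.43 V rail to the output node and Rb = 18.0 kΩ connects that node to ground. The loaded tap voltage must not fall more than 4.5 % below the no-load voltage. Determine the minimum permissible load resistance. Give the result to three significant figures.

R_L(min) ≈ 324 kΩ

Output resistance R_th = Ra‖Rb = (101 × 18.0)/119.0 = 15.28 kΩ.
The fractional drop is R_th/(R_th + R_L); requiring this ≤ 0.0450 gives R_L ≥ R_th(1/0.0450 − 1) = 15.28 × 21.22 = 324 kΩ.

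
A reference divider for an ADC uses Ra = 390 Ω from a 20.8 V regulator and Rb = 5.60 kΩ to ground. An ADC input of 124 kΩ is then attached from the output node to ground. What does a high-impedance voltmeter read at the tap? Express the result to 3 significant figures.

V_out ≈ 19.4 V

The load sits in parallel with Rb: Rb‖R_L = (5600 × 124000) / (5600 + 124000) = 5358 Ω.
V_out = 20.8 × 5358 / (390 + 5358) = 20.8 × 5358/5748 = 19.4 V.
(Unloaded it would have been 19.4 V.)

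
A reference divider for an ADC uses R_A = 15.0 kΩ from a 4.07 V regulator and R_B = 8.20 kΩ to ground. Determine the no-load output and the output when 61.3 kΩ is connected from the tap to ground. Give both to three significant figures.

Open-circuit: V = 4.07 × 8.20/(15.0 + 8.20) = 1.44 V.
With the load, R_B becomes R_B‖R_L = 7.233 kΩ, so V = 4.07 × 7.233/22.23 = 1.32 V.

Unloaded: 1.44 V; loaded: 1.32 V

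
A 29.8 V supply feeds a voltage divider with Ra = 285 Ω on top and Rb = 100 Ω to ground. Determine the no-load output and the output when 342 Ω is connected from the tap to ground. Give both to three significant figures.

Open-circuit: V = 29.8 × 100/(285 + 100) = 7.74 V.
With the load, Rb becomes Rb‖R_L = 77.38 Ω, so V = 29.8 × 77.38/362.4 = 6.36 V.

Unloaded: 7.74 V; loaded: 6.36 V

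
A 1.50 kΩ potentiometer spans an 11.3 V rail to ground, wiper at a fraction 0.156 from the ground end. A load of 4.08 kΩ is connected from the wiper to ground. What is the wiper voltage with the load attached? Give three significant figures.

The wiper splits the pot into (1−α)R = 1266 Ω above and αR = 234.0 Ω below.
Lower section ‖ load = 221.3 Ω.
V_wiper = 11.3 × 221.3/(1266 + 221.3) = 1.68 V.

V ≈ 1.68 V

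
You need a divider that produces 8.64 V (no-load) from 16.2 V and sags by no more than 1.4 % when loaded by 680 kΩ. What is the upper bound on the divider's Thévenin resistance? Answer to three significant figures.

Loading drop = R_th/(R_th + R_L) ≤ 0.0140, so R_th ≤ R_L · ε/(1−ε) = 680 kΩ × 0.0140/0.9860 = 9.66 kΩ.

R_th ≤ 9.66 kΩ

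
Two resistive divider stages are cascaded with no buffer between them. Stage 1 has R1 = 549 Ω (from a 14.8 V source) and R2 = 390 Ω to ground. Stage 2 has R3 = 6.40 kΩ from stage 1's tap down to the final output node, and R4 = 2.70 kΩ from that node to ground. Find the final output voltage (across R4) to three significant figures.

Stage 2 presents R3+R4 = 9100 Ω as a load on stage 1's tap.
Stage 1's lower leg becomes R2‖(R3+R4) = 374.0 Ω, so V_mid = 14.8 × 374.0/923.0 = 5.997 V.
Stage 2 is itself unloaded: V_out = V_mid × R4/(R3+R4) = 5.997 × 2700/9100 = 1.78 V.

V_out ≈ 1.78 V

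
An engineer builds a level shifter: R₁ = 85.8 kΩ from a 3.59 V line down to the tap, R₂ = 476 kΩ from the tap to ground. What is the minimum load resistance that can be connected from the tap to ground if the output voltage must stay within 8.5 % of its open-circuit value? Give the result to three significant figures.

Output resistance R_th = R₁‖R₂ = (85.8 × 476)/561.8 = 72.70 kΩ.
The fractional drop is R_th/(R_th + R_L); requiring this ≤ 0.0850 gives R_L ≥ R_th(1/0.0850 − 1) = 72.70 × 10.76 = 783 kΩ.

R_L(min) ≈ 783 kΩ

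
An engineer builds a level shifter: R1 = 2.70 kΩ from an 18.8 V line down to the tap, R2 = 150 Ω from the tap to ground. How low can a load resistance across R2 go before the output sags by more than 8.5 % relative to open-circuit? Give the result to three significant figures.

R_L(min) ≈ 1.53 kΩ

Output resistance R_th = R1‖R2 = (2700 × 150)/2850 = 142.1 Ω.
The fractional drop is R_th/(R_th + R_L); requiring this ≤ 0.0850 gives R_L ≥ R_th(1/0.0850 − 1) = 142.1 × 10.76 = 1.53 kΩ.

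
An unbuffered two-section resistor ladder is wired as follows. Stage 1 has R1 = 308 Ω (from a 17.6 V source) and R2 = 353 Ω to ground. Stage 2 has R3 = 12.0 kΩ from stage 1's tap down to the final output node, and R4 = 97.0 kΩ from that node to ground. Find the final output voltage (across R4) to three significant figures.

Stage 2 presents R3+R4 = 109000 Ω as a load on stage 1's tap.
Stage 1's lower leg becomes R2‖(R3+R4) = 351.9 Ω, so V_mid = 17.6 × 351.9/659.9 = 9.385 V.
Stage 2 is itself unloaded: V_out = V_mid × R4/(R3+R4) = 9.385 × 97000/109000 = 8.35 V.

V_out ≈ 8.35 V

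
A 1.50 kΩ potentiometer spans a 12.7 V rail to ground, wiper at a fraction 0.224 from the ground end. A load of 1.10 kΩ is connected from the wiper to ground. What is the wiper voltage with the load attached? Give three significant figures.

The wiper splits the pot into (1−α)R = 1164 Ω above and αR = 336.0 Ω below.
Lower section ‖ load = 257.4 Ω.
V_wiper = 12.7 × 257.4/(1164 + 257.4) = 2.30 V.

V ≈ 2.30 V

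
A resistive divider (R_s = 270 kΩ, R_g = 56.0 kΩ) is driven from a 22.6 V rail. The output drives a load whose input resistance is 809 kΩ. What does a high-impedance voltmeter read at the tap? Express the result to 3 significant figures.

The load sits in parallel with R_g: R_g‖R_L = (56.0 × 809) / (56.0 + 809) = 52.37 kΩ.
V_out = 22.6 × 52.37 / (270 + 52.37) = 22.6 × 52.37/322.4 = 3.67 V.

V_out ≈ 3.67 V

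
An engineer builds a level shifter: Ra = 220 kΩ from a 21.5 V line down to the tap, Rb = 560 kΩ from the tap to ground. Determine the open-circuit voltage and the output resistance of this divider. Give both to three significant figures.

V_th = 15.4 V, R_th = 158 kΩ

V_th is the open-circuit tap voltage: 21.5 × 560/(220 + 560) = 15.4 V.
With the supply zeroed, Ra and Rb appear in parallel from the tap: R_th = Ra‖Rb = (220 × 560)/780.0 = 158 kΩ.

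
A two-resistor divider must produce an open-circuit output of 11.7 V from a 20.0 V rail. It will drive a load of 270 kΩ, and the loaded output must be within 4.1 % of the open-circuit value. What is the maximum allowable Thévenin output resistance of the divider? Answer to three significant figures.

R_th ≤ 11.5 kΩ

Loading drop = R_th/(R_th + R_L) ≤ 0.0410, so R_th ≤ R_L · ε/(1−ε) = 270 kΩ × 0.0410/0.9590 = 11.5 kΩ.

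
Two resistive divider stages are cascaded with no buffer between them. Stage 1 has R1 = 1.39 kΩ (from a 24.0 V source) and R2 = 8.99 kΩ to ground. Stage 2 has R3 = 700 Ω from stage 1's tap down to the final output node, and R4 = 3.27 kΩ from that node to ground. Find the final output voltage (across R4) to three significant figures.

Stage 2 presents R3+R4 = 3970 Ω as a load on stage 1's tap.
Stage 1's lower leg becomes R2‖(R3+R4) = 2754 Ω, so V_mid = 24.0 × 2754/4144 = 15.95 V.
Stage 2 is itself unloaded: V_out = V_mid × R4/(R3+R4) = 15.95 × 3270/3970 = 13.1 V.

V_out ≈ 13.1 V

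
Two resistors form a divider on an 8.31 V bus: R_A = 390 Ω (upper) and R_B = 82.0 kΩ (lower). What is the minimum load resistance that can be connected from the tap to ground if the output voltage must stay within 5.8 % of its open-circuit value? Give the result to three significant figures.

R_L(min) ≈ 6.30 kΩ

Output resistance R_th = R_A‖R_B = (390 × 82000)/82390 = 388.2 Ω.
The fractional drop is R_th/(R_th + R_L); requiring this ≤ 0.0580 gives R_L ≥ R_th(1/0.0580 − 1) = 388.2 × 16.24 = 6.30 kΩ.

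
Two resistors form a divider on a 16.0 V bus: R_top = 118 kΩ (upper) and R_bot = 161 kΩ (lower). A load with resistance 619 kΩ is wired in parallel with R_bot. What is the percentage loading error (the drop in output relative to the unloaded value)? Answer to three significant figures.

The divider's output (Thévenin) resistance is R_top‖R_bot = 68.09 kΩ.
Fractional drop under load = R_th/(R_th + R_L) = 68.09 / (68.09 + 619) = 0.09910.
So the output falls by 9.91 %.

9.91 %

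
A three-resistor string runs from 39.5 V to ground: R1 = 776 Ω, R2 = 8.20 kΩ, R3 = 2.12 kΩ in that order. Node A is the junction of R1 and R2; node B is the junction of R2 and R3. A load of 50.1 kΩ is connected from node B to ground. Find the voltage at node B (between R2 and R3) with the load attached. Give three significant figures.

V ≈ 7.30 V

At node B, R3 is in parallel with the load: R3‖R_L = 2034 Ω.
Below node A the resistance is R2 + (R3‖R_L) = 10230 Ω, so V_A = 39.5 × 10230/11010 = 36.72 V.
Then V_B = V_A × (R3‖R_L)/(R2 + R3‖R_L) = 36.72 × 2034/10230 = 7.30 V.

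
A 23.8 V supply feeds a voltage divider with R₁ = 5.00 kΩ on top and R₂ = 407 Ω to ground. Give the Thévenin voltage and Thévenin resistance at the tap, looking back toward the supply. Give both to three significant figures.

V_th is the open-circuit tap voltage: 23.8 × 407/(5000 + 407) = 1.79 V.
With the supply zeroed, R₁ and R₂ appear in parallel from the tap: R_th = R₁‖R₂ = (5000 × 407)/5407 = 376 Ω.

V_th = 1.79 V, R_th = 376 Ω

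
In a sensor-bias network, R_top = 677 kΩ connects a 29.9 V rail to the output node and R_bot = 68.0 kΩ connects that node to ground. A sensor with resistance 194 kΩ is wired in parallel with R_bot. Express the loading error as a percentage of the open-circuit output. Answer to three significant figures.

The divider's output (Thévenin) resistance is R_top‖R_bot = 61.79 kΩ.
Fractional drop under load = R_th/(R_th + R_L) = 61.79 / (61.79 + 194) = 0.2416.
So the output falls by 24.2 %.

24.2 %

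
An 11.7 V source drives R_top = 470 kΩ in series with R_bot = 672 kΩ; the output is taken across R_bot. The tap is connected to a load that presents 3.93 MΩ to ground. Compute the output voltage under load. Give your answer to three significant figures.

V_out ≈ 6.43 V

The load sits in parallel with R_bot: R_bot‖R_L = (672 × 3930) / (672 + 3930) = 573.9 kΩ.
V_out = 11.7 × 573.9 / (470 + 573.9) = 11.7 × 573.9/1044 = 6.43 V.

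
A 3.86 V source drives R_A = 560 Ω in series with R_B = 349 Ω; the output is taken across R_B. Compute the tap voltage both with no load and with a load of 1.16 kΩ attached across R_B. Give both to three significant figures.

Unloaded: 1.48 V; loaded: 1.25 V

Open-circuit: V = 3.86 × 349/(560 + 349) = 1.48 V.
With the load, R_B becomes R_B‖R_L = 268.3 Ω, so V = 3.86 × 268.3/828.3 = 1.25 V.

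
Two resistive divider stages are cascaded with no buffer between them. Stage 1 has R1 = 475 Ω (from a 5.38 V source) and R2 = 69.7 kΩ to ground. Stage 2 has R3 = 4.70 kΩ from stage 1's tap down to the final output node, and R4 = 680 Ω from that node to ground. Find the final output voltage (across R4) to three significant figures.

Stage 2 presents R3+R4 = 5380 Ω as a load on stage 1's tap.
Stage 1's lower leg becomes R2‖(R3+R4) = 4994 Ω, so V_mid = 5.38 × 4994/5469 = 4.913 V.
Stage 2 is itself unloaded: V_out = V_mid × R4/(R3+R4) = 4.913 × 680/5380 = 0.621 V.

V_out ≈ 0.621 V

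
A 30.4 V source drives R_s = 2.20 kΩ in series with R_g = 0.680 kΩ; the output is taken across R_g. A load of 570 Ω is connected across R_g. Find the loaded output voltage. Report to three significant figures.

The load sits in parallel with R_g: R_g‖R_L = (680 × 570) / (680 + 570) = 310.1 Ω.
V_out = 30.4 × 310.1 / (2200 + 310.1) = 30.4 × 310.1/2510 = 3.76 V.

V_out ≈ 3.76 V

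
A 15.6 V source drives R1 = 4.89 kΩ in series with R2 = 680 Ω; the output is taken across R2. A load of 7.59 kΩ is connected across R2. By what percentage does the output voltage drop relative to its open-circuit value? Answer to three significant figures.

The divider's output (Thévenin) resistance is R1‖R2 = 597.0 Ω.
Fractional drop under load = R_th/(R_th + R_L) = 597.0 / (597.0 + 7590) = 0.07292.
So the output falls by 7.29 %.

7.29 %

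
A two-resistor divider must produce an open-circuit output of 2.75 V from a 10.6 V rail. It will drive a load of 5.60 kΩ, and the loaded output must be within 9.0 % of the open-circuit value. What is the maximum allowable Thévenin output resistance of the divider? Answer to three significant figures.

Loading drop = R_th/(R_th + R_L) ≤ 0.0900, so R_th ≤ R_L · ε/(1−ε) = 5.60 kΩ × 0.0900/0.9100 = 554 Ω.

R_th ≤ 554 Ω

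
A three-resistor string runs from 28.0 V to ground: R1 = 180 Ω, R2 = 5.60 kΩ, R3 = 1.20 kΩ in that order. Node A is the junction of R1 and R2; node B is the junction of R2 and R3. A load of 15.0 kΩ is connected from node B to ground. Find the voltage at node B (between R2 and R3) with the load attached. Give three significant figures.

V ≈ 4.51 V

At node B, R3 is in parallel with the load: R3‖R_L = 1111 Ω.
Below node A the resistance is R2 + (R3‖R_L) = 6711 Ω, so V_A = 28.0 × 6711/6891 = 27.27 V.
Then V_B = V_A × (R3‖R_L)/(R2 + R3‖R_L) = 27.27 × 1111/6711 = 4.51 V.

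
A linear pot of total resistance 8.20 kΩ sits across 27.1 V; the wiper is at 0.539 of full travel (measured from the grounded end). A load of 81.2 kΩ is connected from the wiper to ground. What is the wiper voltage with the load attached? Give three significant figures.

V ≈ 14.2 V

The wiper splits the pot into (1−α)R = 3.780 kΩ above and αR = 4.420 kΩ below.
Lower section ‖ load = 4.192 kΩ.
V_wiper = 27.1 × 4.192/(3.780 + 4.192) = 14.2 V.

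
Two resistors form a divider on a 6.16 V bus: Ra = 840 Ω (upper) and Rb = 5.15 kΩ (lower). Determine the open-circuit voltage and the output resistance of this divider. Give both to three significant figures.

V_th is the open-circuit tap voltage: 6.16 × 5150/(840 + 5150) = 5.30 V.
With the supply zeroed, Ra and Rb appear in parallel from the tap: R_th = Ra‖Rb = (840 × 5150)/5990 = 722 Ω.

V_th = 5.30 V, R_th = 722 Ω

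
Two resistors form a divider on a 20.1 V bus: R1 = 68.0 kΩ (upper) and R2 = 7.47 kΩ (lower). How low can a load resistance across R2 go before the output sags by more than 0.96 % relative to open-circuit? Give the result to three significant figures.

R_L(min) ≈ 694 kΩ

Output resistance R_th = R1‖R2 = (68.0 × 7.47)/75.47 = 6.731 kΩ.
The fractional drop is R_th/(R_th + R_L); requiring this ≤ 0.00960 gives R_L ≥ R_th(1/0.00960 − 1) = 6.731 × 103.2 = 694 kΩ.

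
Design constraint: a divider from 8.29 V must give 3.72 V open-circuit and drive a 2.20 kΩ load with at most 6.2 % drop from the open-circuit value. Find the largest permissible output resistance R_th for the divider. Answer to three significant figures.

R_th ≤ 145 Ω

Loading drop = R_th/(R_th + R_L) ≤ 0.0620, so R_th ≤ R_L · ε/(1−ε) = 2.20 kΩ × 0.0620/0.9380 = 145 Ω.
(Any R1, R2 with R2/(R1+R2) = 0.449 and R1‖R2 ≤ 145 Ω will meet the spec.)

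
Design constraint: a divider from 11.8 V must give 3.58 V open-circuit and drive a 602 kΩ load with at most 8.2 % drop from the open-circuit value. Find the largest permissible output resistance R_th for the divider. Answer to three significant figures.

R_th ≤ 53.8 kΩ

Loading drop = R_th/(R_th + R_L) ≤ 0.0820, so R_th ≤ R_L · ε/(1−ε) = 602 kΩ × 0.0820/0.9180 = 53.8 kΩ.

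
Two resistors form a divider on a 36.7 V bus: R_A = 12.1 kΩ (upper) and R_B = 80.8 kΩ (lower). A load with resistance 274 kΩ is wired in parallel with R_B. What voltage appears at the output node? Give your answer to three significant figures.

V_out ≈ 30.7 V

The load sits in parallel with R_B: R_B‖R_L = (80.8 × 274) / (80.8 + 274) = 62.40 kΩ.
V_out = 36.7 × 62.40 / (12.1 + 62.40) = 36.7 × 62.40/74.50 = 30.7 V.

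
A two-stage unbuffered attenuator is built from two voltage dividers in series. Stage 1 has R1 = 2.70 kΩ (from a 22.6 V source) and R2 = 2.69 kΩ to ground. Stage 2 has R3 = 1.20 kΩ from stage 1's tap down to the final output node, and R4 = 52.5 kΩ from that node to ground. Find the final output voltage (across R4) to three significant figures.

Stage 2 presents R3+R4 = 53.70 kΩ as a load on stage 1's tap.
Stage 1's lower leg becomes R2‖(R3+R4) = 2.562 kΩ, so V_mid = 22.6 × 2.562/5.262 = 11.00 V.
Stage 2 is itself unloaded: V_out = V_mid × R4/(R3+R4) = 11.00 × 52.5/53.70 = 10.8 V.

V_out ≈ 10.8 V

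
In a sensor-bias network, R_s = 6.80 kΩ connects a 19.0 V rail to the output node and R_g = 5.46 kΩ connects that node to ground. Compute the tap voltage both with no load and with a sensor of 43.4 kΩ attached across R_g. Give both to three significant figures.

Unloaded: 8.46 V; loaded: 7.91 V

Open-circuit: V = 19.0 × 5.46/(6.80 + 5.46) = 8.46 V.
With the load, R_g becomes R_g‖R_L = 4.850 kΩ, so V = 19.0 × 4.850/11.65 = 7.91 V.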